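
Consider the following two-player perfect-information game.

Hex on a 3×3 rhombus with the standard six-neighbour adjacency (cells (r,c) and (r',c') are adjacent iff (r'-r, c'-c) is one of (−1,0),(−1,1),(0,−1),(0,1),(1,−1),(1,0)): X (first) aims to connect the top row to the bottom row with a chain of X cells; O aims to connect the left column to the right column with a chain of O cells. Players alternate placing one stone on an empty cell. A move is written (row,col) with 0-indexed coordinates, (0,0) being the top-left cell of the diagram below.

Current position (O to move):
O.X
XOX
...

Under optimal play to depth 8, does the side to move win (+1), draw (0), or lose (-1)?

value(O.X/XOX/..., O) = -1

p1 O@[O.X/XOX/...]: (0,1)[OOX/XOX/...]-1* (2,0)[O.X/XOX/O..]-1 (2,1)[O.X/XOX/.O.]-1 (2,2)[O.X/XOX/..O]-1
p2 X@[OOX/XOX/...]: (2,0)[OOX/XOX/X..]+1* (2,1)[OOX/XOX/.X.]+1 (2,2)[OOX/XOX/..X]+1
p3 O@[OOX/XOX/X..]: (2,1)[OOX/XOX/XO.]-1* (2,2)[OOX/XOX/X.O]-1
p4 X@[OOX/XOX/XO.]: (2,2)[OOX/XOX/XOX]+1*
p5 O@[OOX/XOX/XOX] terminal -1; root [O.X/XOX/...] d8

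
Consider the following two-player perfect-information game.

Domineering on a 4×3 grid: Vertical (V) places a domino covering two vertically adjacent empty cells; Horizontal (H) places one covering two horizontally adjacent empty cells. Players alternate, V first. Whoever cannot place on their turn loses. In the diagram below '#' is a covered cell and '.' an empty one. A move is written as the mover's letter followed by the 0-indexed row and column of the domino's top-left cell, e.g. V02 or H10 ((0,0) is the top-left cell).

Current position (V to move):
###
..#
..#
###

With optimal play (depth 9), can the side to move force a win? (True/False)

V winning at [###/..#/..#/###]: True

p1 V@[###/..#/..#/###]: V10[###/#.#/#.#/###]+1* V11[###/.##/.##/###]+1
p2 H@[###/#.#/#.#/###] terminal -1; root [###/..#/..#/###] d9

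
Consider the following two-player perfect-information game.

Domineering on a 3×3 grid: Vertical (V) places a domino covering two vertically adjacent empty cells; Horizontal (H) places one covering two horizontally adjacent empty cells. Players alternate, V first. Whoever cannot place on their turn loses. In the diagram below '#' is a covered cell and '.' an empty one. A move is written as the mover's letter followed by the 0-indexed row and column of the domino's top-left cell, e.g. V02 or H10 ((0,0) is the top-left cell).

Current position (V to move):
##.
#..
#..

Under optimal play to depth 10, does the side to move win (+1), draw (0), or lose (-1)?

value(##./#../#.., V) = +1

ply 1, V at ##./#../#.. | V02=-1→###/#.#/#..; V11=+1→##./##./##.*; V12=+1→##./#.#/#.#
ply 2: ##./##./##. is terminal -1 (H); from ##./#../#.. depth 10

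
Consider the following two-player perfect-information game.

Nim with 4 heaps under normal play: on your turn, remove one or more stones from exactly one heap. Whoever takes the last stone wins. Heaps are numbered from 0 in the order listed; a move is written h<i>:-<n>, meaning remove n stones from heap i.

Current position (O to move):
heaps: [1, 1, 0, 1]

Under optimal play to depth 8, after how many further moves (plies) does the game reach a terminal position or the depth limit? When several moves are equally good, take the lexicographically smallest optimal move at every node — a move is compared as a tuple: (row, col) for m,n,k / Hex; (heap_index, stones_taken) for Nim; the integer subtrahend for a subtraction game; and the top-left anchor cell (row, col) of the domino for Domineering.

PV length from [(1,1,0,1)]: 3 plies

p1 O@[(1,1,0,1)]: h0:-1[(0,1,0,1)]+1* h1:-1[(1,0,0,1)]+1 h3:-1[(1,1,0,0)]+1
p2 X@[(0,1,0,1)]: h1:-1[(0,0,0,1)]-1* h3:-1[(0,1,0,0)]-1
p3 O@[(0,0,0,1)]: h3:-1[(0,0,0,0)]+1*
p4 X@[(0,0,0,0)] terminal -1; root [(1,1,0,1)] d8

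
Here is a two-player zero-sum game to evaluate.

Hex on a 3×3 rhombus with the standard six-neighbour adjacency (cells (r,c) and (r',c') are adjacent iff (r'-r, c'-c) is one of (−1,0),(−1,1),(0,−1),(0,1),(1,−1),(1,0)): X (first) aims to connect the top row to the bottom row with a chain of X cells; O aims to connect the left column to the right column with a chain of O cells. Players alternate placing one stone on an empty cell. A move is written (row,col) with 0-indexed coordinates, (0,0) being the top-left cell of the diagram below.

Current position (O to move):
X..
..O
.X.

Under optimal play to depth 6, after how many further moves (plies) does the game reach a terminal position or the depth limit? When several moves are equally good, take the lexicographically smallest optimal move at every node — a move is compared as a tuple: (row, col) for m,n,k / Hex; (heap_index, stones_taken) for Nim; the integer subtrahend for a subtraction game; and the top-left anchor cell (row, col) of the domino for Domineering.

p1 O@[X../..O/.X.]: (0,1)[XO./..O/.X.]-1 (0,2)[X.O/..O/.X.]-1 (1,0)[X../O.O/.X.]-1 (1,1)[X../.OO/.X.]+1* (2,0)[X../..O/OX.]-1 (2,2)[X../..O/.XO]-1
p2 X@[X../.OO/.X.]: (0,1)[XX./.OO/.X.]-1* (0,2)[X.X/.OO/.X.]-1 (1,0)[X../XOO/.X.]-1 (2,0)[X../.OO/XX.]-1 (2,2)[X../.OO/.XX]-1
p3 O@[XX./.OO/.X.]: (0,2)[XXO/.OO/.X.]+1* (1,0)[XX./OOO/.X.]+1 (2,0)[XX./.OO/OX.]+1 (2,2)[XX./.OO/.XO]+1
p4 X@[XXO/.OO/.X.]: (1,0)[XXO/XOO/.X.]-1* (2,0)[XXO/.OO/XX.]-1 (2,2)[XXO/.OO/.XX]-1
p5 O@[XXO/XOO/.X.]: (2,0)[XXO/XOO/OX.]+1* (2,2)[XXO/XOO/.XO]-1
p6 X@[XXO/XOO/OX.] terminal -1; root [X../..O/.X.] d6

PV length from [X../..O/.X.]: 5 plies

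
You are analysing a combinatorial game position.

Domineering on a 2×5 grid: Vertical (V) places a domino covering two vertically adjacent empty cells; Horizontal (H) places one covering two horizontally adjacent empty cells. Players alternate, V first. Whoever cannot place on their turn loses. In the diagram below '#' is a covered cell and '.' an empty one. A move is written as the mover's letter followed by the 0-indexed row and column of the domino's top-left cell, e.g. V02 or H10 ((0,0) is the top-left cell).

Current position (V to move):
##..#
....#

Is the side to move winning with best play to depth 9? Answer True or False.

[##..#/....#] V move#1: V02:+1/###.#/..#.#*, V03:-1/##.##/...##
[###.#/..#.#] H move#2: H10:-1/###.#/###.#*
[###.#/###.#] V move#3: V03:+1/#####/#####*
[#####/#####] end (terminal -1, H#4); searched ##..#/....# to 9

V winning at [##..#/....#]: True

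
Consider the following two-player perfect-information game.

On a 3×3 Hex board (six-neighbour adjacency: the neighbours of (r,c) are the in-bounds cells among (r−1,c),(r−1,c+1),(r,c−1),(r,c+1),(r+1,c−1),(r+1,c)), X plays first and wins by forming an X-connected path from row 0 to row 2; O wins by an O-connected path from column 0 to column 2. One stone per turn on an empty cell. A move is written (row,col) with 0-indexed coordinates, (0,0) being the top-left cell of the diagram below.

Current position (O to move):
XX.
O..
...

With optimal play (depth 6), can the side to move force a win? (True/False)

O winning at [XX./O../...]: True

[XX./O../...] O move#1: (0,2):-1/XXO/O../..., (1,1):+1/XX./OO./...*, (1,2):-1/XX./O.O/..., (2,0):-1/XX./O../O.., (2,1):+1/XX./O../.O., (2,2):-1/XX./O../..O
[XX./OO./...] X move#2: (0,2):-1/XXX/OO./...*, (1,2):-1/XX./OOX/..., (2,0):-1/XX./OO./X.., (2,1):-1/XX./OO./.X., (2,2):-1/XX./OO./..X
[XXX/OO./...] O move#3: (1,2):+1/XXX/OOO/...*, (2,0):-1/XXX/OO./O.., (2,1):+1/XXX/OO./.O., (2,2):+1/XXX/OO./..O
[XXX/OOO/...] end (terminal -1, X#4); searched XX./O../... to 6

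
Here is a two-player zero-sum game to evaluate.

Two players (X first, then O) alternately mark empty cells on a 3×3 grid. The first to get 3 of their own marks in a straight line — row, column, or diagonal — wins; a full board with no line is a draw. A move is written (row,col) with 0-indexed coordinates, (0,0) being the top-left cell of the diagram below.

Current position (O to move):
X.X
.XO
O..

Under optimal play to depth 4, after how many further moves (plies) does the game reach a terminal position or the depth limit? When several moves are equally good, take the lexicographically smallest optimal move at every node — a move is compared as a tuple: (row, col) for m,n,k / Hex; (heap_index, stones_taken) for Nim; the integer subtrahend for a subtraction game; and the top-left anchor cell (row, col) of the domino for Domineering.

ply 1, O at X.X/.XO/O.. | (0,1)=-1→XOX/.XO/O..*; (1,0)=-1→X.X/OXO/O..; (2,1)=-1→X.X/.XO/OO.; (2,2)=-1→X.X/.XO/O.O
ply 2, X at XOX/.XO/O.. | (1,0)=+0→XOX/XXO/O..; (2,1)=+0→XOX/.XO/OX.; (2,2)=+1→XOX/.XO/O.X*
ply 3: XOX/.XO/O.X is terminal -1 (O); from X.X/.XO/O.. depth 4

PV length from [X.X/.XO/O..]: 2 plies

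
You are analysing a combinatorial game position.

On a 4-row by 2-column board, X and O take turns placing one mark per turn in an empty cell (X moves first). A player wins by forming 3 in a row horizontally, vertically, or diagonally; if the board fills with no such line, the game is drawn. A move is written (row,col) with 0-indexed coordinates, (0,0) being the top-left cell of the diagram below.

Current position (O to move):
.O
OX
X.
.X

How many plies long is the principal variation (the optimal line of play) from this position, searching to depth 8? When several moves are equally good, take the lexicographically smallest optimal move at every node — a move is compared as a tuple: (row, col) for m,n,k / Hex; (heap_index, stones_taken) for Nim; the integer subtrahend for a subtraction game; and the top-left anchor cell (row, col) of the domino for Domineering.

ply 1, O at .O/OX/X./.X | (0,0)=-1→OO/OX/X./.X; (2,1)=+0→.O/OX/XO/.X*; (3,0)=-1→.O/OX/X./OX
ply 2, X at .O/OX/XO/.X | (0,0)=+0→XO/OX/XO/.X*; (3,0)=+0→.O/OX/XO/XX
ply 3, O at XO/OX/XO/.X | (3,0)=+0→XO/OX/XO/OX*
ply 4: XO/OX/XO/OX is terminal +0 (X); from .O/OX/X./.X depth 8

PV length from [.O/OX/X./.X]: 3 plies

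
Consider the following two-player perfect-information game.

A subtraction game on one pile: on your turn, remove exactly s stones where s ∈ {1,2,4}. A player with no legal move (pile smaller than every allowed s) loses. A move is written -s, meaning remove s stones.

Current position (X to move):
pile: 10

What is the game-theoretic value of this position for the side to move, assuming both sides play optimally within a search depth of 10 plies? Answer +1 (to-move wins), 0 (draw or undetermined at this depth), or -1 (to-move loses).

p1 X@[10]: -1[9]+1* -2[8]-1 -4[6]+1
p2 O@[9]: -1[8]-1* -2[7]-1 -4[5]-1
p3 X@[8]: -1[7]-1 -2[6]+1* -4[4]-1
p4 O@[6]: -1[5]-1* -2[4]-1 -4[2]-1
p5 X@[5]: -1[4]-1 -2[3]+1* -4[1]-1
p6 O@[3]: -1[2]-1* -2[1]-1
p7 X@[2]: -1[1]-1 -2[0]+1*
p8 O@[0] terminal -1; root [10] d10

value(10, X) = +1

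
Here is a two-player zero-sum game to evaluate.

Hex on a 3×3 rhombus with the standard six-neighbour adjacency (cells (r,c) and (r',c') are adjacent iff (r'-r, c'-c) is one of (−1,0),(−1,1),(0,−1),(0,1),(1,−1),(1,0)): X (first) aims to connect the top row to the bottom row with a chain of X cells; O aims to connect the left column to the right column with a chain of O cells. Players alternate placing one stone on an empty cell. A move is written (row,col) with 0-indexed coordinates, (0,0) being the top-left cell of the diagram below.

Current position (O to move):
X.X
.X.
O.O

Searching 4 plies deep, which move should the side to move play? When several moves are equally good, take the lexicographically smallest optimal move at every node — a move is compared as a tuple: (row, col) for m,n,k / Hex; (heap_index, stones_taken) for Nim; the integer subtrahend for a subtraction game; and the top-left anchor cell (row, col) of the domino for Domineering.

O's best at [X.X/.X./O.O]: (2,1)

ply 1, O at X.X/.X./O.O | (0,1)=-1→XOX/.X./O.O; (1,0)=-1→X.X/OX./O.O; (1,2)=-1→X.X/.XO/O.O; (2,1)=+1→X.X/.X./OOO*
ply 2: X.X/.X./OOO is terminal -1 (X); from X.X/.X./O.O depth 4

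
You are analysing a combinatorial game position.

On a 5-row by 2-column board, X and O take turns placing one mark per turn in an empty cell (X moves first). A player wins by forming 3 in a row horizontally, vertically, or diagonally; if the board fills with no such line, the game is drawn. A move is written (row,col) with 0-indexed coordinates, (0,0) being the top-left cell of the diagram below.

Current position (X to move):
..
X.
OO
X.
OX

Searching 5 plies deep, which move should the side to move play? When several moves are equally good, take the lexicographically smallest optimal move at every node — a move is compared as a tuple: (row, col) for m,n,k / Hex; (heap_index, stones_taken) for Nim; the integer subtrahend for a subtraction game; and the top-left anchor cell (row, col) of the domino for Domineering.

X's best at [../X./OO/X./OX]: (0,1)

ply 1, X at ../X./OO/X./OX | (0,0)=-1→X./X./OO/X./OX; (0,1)=+0→.X/X./OO/X./OX*; (1,1)=+0→../XX/OO/X./OX; (3,1)=+0→../X./OO/XX/OX
ply 2, O at .X/X./OO/X./OX | (0,0)=+0→OX/X./OO/X./OX*; (1,1)=+0→.X/XO/OO/X./OX; (3,1)=+0→.X/X./OO/XO/OX
ply 3, X at OX/X./OO/X./OX | (1,1)=+0→OX/XX/OO/X./OX*; (3,1)=+0→OX/X./OO/XX/OX
ply 4, O at OX/XX/OO/X./OX | (3,1)=+0→OX/XX/OO/XO/OX*
ply 5: OX/XX/OO/XO/OX is terminal +0 (X); from ../X./OO/X./OX depth 5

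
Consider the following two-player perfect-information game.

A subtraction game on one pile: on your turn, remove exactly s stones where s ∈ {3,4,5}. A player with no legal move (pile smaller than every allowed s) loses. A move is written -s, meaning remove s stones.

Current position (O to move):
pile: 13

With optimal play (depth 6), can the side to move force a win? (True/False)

O winning at [13]: True

ply 1, O at 13 | -3=+1→10*; -4=+1→9; -5=+1→8
ply 2, X at 10 | -3=-1→7*; -4=-1→6; -5=-1→5
ply 3, O at 7 | -3=-1→4; -4=-1→3; -5=+1→2*
ply 4: 2 is terminal -1 (X); from 13 depth 6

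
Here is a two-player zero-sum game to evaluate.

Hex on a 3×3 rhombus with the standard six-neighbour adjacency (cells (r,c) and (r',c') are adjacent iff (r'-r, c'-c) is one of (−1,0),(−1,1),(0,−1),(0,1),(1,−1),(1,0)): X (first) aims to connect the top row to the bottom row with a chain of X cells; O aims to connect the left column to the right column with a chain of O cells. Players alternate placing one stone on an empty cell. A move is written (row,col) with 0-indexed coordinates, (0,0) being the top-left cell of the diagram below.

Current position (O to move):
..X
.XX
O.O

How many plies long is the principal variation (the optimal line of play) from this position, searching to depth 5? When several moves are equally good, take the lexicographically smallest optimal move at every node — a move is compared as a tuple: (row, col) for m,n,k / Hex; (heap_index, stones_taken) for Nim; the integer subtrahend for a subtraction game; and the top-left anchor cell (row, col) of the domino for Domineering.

[..X/.XX/O.O] O move#1: (0,0):-1/O.X/.XX/O.O, (0,1):-1/.OX/.XX/O.O, (1,0):-1/..X/OXX/O.O, (2,1):+1/..X/.XX/OOO*
[..X/.XX/OOO] end (terminal -1, X#2); searched ..X/.XX/O.O to 5

PV length from [..X/.XX/O.O]: 1 ply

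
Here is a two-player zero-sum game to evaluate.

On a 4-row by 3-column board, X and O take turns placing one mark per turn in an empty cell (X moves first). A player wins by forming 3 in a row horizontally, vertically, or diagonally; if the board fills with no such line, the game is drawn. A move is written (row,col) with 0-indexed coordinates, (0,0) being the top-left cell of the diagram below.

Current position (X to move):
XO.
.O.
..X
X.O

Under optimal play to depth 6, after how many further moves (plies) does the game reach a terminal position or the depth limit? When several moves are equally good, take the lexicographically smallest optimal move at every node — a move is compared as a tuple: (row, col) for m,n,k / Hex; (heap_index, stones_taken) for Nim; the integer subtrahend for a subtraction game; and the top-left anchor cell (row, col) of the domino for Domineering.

PV length from [XO./.O./..X/X.O]: 3 plies

[XO./.O./..X/X.O] X move#1: (0,2):-1/XOX/.O./..X/X.O, (1,0):-1/XO./XO./..X/X.O, (1,2):-1/XO./.OX/..X/X.O, (2,0):-1/XO./.O./X.X/X.O, (2,1):+1/XO./.O./.XX/X.O*, (3,1):-1/XO./.O./..X/XXO
[XO./.O./.XX/X.O] O move#2: (0,2):-1/XOO/.O./.XX/X.O*, (1,0):-1/XO./OO./.XX/X.O, (1,2):-1/XO./.OO/.XX/X.O, (2,0):-1/XO./.O./OXX/X.O, (3,1):-1/XO./.O./.XX/XOO
[XOO/.O./.XX/X.O] X move#3: (1,0):-1/XOO/XO./.XX/X.O, (1,2):+1/XOO/.OX/.XX/X.O*, (2,0):+1/XOO/.O./XXX/X.O, (3,1):-1/XOO/.O./.XX/XXO
[XOO/.OX/.XX/X.O] end (terminal -1, O#4); searched XO./.O./..X/X.O to 6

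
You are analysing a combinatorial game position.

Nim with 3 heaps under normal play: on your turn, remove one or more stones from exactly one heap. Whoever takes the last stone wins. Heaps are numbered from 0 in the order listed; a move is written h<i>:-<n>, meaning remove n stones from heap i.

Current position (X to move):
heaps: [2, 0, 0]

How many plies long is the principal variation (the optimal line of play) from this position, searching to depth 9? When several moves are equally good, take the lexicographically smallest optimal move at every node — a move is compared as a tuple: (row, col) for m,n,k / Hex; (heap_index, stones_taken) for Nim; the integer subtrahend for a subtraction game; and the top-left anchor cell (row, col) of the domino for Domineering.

ply 1, X at (2,0,0) | h0:-1=-1→(1,0,0); h0:-2=+1→(0,0,0)*
ply 2: (0,0,0) is terminal -1 (O); from (2,0,0) depth 9

PV length from [(2,0,0)]: 1 ply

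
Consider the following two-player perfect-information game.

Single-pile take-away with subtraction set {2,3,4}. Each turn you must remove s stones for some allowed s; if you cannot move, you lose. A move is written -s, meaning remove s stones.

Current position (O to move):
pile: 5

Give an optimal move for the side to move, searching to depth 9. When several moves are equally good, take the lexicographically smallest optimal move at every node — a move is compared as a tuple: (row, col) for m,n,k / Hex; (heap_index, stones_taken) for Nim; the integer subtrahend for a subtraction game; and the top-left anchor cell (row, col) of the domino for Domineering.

p1 O@[5]: -2[3]-1 -3[2]-1 -4[1]+1*
p2 X@[1] terminal -1; root [5] d9

O's best at [5]: -4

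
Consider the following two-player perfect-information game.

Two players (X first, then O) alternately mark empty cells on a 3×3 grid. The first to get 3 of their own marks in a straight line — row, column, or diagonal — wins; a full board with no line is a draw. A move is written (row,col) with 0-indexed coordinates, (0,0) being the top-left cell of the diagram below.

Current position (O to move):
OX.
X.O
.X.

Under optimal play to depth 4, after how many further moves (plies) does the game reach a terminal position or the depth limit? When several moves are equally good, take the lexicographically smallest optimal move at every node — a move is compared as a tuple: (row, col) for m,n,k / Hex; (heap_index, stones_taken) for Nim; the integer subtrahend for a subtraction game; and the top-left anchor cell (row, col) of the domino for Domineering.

PV length from [OX./X.O/.X.]: 4 plies

p1 O@[OX./X.O/.X.]: (0,2)[OXO/X.O/.X.]-1 (1,1)[OX./XOO/.X.]+0* (2,0)[OX./X.O/OX.]-1 (2,2)[OX./X.O/.XO]-1
p2 X@[OX./XOO/.X.]: (0,2)[OXX/XOO/.X.]-1 (2,0)[OX./XOO/XX.]-1 (2,2)[OX./XOO/.XX]+0*
p3 O@[OX./XOO/.XX]: (0,2)[OXO/XOO/.XX]-1 (2,0)[OX./XOO/OXX]+0*
p4 X@[OX./XOO/OXX]: (0,2)[OXX/XOO/OXX]+0*
p5 O@[OXX/XOO/OXX] terminal +0; root [OX./X.O/.X.] d4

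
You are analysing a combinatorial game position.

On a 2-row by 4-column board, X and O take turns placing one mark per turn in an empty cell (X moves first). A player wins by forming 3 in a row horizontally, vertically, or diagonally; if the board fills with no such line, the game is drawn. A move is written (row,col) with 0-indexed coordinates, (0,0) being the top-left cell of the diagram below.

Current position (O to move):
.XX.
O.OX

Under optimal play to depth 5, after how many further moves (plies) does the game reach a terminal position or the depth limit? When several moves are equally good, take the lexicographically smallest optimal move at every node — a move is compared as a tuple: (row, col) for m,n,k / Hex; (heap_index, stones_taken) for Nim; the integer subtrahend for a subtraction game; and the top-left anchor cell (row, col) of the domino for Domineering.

PV length from [.XX./O.OX]: 1 ply

ply 1, O at .XX./O.OX | (0,0)=-1→OXX./O.OX; (0,3)=-1→.XXO/O.OX; (1,1)=+1→.XX./OOOX*
ply 2: .XX./OOOX is terminal -1 (X); from .XX./O.OX depth 5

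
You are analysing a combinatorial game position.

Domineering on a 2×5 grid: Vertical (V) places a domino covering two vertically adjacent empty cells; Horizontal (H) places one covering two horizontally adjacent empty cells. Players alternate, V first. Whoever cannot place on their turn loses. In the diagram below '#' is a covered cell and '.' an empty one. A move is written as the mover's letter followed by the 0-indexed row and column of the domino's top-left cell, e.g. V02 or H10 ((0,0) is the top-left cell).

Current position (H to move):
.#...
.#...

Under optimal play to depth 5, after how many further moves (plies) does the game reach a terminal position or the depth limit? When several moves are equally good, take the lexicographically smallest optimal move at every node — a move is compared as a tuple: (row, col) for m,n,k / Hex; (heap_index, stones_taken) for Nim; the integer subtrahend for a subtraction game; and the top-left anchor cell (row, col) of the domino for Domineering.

[.#.../.#...] H move#1: H02:-1/.###./.#...*, H03:-1/.#.##/.#..., H12:-1/.#.../.###., H13:-1/.#.../.#.##
[.###./.#...] V move#2: V00:-1/####./##..., V04:+1/.####/.#..#*
[.####/.#..#] H move#3: H12:-1/.####/.####*
[.####/.####] V move#4: V00:+1/#####/#####*
[#####/#####] end (terminal -1, H#5); searched .#.../.#... to 5

PV length from [.#.../.#...]: 4 plies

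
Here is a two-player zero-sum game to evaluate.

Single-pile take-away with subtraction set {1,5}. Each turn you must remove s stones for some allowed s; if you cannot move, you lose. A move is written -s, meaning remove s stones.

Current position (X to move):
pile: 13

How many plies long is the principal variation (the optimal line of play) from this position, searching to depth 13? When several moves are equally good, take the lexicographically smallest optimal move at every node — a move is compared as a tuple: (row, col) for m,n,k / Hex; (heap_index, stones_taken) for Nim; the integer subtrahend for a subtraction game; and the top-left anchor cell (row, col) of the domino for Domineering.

p1 X@[13]: -1[12]+1* -5[8]+1
p2 O@[12]: -1[11]-1* -5[7]-1
p3 X@[11]: -1[10]+1* -5[6]+1
p4 O@[10]: -1[9]-1* -5[5]-1
p5 X@[9]: -1[8]+1* -5[4]+1
p6 O@[8]: -1[7]-1* -5[3]-1
p7 X@[7]: -1[6]+1* -5[2]+1
p8 O@[6]: -1[5]-1* -5[1]-1
p9 X@[5]: -1[4]+1* -5[0]+1
p10 O@[4]: -1[3]-1*
p11 X@[3]: -1[2]+1*
p12 O@[2]: -1[1]-1*
p13 X@[1]: -1[0]+1*
p14 O@[0] terminal -1; root [13] d13

PV length from [13]: 13 plies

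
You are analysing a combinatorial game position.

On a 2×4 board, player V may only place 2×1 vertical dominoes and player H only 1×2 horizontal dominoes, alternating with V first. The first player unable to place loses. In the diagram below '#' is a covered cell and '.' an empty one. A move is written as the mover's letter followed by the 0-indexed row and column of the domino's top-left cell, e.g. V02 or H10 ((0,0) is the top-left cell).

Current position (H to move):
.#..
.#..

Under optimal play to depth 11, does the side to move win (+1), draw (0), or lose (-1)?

value(.#../.#.., H) = +1

p1 H@[.#../.#..]: H02[.###/.#..]+1* H12[.#../.###]+1
p2 V@[.###/.#..]: V00[####/##..]-1*
p3 H@[####/##..]: H12[####/####]+1*
p4 V@[####/####] terminal -1; root [.#../.#..] d11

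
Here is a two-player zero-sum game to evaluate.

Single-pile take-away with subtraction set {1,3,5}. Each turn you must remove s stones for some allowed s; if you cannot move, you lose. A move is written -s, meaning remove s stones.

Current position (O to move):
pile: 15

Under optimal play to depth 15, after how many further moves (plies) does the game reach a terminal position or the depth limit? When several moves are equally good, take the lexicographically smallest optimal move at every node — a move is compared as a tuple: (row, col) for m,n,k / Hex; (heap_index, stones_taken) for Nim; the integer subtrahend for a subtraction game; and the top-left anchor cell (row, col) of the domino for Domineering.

[15] O move#1: -1:+1/14*, -3:+1/12, -5:+1/10
[14] X move#2: -1:-1/13*, -3:-1/11, -5:-1/9
[13] O move#3: -1:+1/12*, -3:+1/10, -5:+1/8
[12] X move#4: -1:-1/11*, -3:-1/9, -5:-1/7
[11] O move#5: -1:+1/10*, -3:+1/8, -5:+1/6
[10] X move#6: -1:-1/9*, -3:-1/7, -5:-1/5
[9] O move#7: -1:+1/8*, -3:+1/6, -5:+1/4
[8] X move#8: -1:-1/7*, -3:-1/5, -5:-1/3
[7] O move#9: -1:+1/6*, -3:+1/4, -5:+1/2
[6] X move#10: -1:-1/5*, -3:-1/3, -5:-1/1
[5] O move#11: -1:+1/4*, -3:+1/2, -5:+1/0
[4] X move#12: -1:-1/3*, -3:-1/1
[3] O move#13: -1:+1/2*, -3:+1/0
[2] X move#14: -1:-1/1*
[1] O move#15: -1:+1/0*
[0] end (terminal -1, X#16); searched 15 to 15

PV length from [15]: 15 plies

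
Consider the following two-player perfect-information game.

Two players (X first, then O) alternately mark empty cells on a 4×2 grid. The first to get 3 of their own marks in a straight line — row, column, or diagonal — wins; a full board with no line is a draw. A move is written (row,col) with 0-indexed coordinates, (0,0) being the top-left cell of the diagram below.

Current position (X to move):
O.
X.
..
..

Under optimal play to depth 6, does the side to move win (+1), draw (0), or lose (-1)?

[O./X./../..] X move#1: (0,1):+0/OX/X./../..*, (1,1):+0/O./XX/../.., (2,0):+0/O./X./X./.., (2,1):+0/O./X./.X/.., (3,0):+0/O./X./../X., (3,1):+0/O./X./../.X
[OX/X./../..] O move#2: (1,1):+0/OX/XO/../..*, (2,0):+0/OX/X./O./.., (2,1):+0/OX/X./.O/.., (3,0):+0/OX/X./../O., (3,1):+0/OX/X./../.O
[OX/XO/../..] X move#3: (2,0):+0/OX/XO/X./..*, (2,1):+0/OX/XO/.X/.., (3,0):+0/OX/XO/../X., (3,1):+0/OX/XO/../.X
[OX/XO/X./..] O move#4: (2,1):-1/OX/XO/XO/.., (3,0):+0/OX/XO/X./O.*, (3,1):-1/OX/XO/X./.O
[OX/XO/X./O.] X move#5: (2,1):+0/OX/XO/XX/O.*, (3,1):+0/OX/XO/X./OX
[OX/XO/XX/O.] O move#6: (3,1):+0/OX/XO/XX/OO*
[OX/XO/XX/OO] end (terminal +0, X#7); searched O./X./../.. to 6

value(O./X./../.., X) = 0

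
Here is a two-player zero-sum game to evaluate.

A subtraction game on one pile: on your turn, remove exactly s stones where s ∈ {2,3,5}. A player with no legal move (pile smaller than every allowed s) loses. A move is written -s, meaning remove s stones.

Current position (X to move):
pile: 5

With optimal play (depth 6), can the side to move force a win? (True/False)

X winning at [5]: True

ply 1, X at 5 | -2=-1→3; -3=-1→2; -5=+1→0*
ply 2: 0 is terminal -1 (O); from 5 depth 6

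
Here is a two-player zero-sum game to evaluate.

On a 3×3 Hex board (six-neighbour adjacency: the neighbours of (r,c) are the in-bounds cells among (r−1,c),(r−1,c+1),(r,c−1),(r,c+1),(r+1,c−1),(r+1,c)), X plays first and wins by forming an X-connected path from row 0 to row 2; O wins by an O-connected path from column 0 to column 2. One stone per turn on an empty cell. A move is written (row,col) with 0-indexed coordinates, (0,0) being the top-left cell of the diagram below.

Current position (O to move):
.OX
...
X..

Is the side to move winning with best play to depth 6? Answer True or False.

p1 O@[.OX/.../X..]: (0,0)[OOX/.../X..]-1* (1,0)[.OX/O../X..]-1 (1,1)[.OX/.O./X..]-1 (1,2)[.OX/..O/X..]-1 (2,1)[.OX/.../XO.]-1 (2,2)[.OX/.../X.O]-1
p2 X@[OOX/.../X..]: (1,0)[OOX/X../X..]+1* (1,1)[OOX/.X./X..]+1 (1,2)[OOX/..X/X..]+1 (2,1)[OOX/.../XX.]+1 (2,2)[OOX/.../X.X]+1
p3 O@[OOX/X../X..]: (1,1)[OOX/XO./X..]-1* (1,2)[OOX/X.O/X..]-1 (2,1)[OOX/X../XO.]-1 (2,2)[OOX/X../X.O]-1
p4 X@[OOX/XO./X..]: (1,2)[OOX/XOX/X..]+1* (2,1)[OOX/XO./XX.]-1 (2,2)[OOX/XO./X.X]-1
p5 O@[OOX/XOX/X..]: (2,1)[OOX/XOX/XO.]-1* (2,2)[OOX/XOX/X.O]-1
p6 X@[OOX/XOX/XO.]: (2,2)[OOX/XOX/XOX]+1*
p7 O@[OOX/XOX/XOX] terminal -1; root [.OX/.../X..] d6

O winning at [.OX/.../X..]: False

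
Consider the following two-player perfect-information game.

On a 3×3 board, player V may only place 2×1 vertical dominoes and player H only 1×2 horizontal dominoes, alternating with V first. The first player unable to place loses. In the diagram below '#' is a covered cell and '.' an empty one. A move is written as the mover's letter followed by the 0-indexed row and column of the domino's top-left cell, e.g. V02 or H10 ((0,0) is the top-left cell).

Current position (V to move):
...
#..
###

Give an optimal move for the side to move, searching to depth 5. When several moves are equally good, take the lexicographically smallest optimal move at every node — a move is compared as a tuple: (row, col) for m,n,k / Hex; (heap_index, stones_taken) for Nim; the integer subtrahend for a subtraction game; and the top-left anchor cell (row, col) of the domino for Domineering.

[.../#../###] V move#1: V01:+1/.#./##./###*, V02:-1/..#/#.#/###
[.#./##./###] end (terminal -1, H#2); searched .../#../### to 5

V's best at [.../#../###]: V01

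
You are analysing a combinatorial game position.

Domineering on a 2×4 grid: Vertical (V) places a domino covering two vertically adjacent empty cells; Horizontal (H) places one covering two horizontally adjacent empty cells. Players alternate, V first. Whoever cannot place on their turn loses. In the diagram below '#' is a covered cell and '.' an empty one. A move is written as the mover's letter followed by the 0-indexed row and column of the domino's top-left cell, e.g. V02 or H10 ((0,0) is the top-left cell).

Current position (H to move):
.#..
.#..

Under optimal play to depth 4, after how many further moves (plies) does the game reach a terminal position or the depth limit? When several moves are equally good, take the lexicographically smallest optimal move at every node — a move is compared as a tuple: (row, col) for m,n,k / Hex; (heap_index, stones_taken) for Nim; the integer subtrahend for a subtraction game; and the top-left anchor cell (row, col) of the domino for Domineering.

[.#../.#..] H move#1: H02:+1/.###/.#..*, H12:+1/.#../.###
[.###/.#..] V move#2: V00:-1/####/##..*
[####/##..] H move#3: H12:+1/####/####*
[####/####] end (terminal -1, V#4); searched .#../.#.. to 4

PV length from [.#../.#..]: 3 plies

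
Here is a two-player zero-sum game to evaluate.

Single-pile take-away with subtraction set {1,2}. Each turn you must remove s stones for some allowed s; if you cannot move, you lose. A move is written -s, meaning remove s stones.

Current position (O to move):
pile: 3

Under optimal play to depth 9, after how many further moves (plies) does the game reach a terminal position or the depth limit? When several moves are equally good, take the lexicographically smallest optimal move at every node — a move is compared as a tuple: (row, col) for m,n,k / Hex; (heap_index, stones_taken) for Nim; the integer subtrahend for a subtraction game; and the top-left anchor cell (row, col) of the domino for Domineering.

PV length from [3]: 2 plies

[3] O move#1: -1:-1/2*, -2:-1/1
[2] X move#2: -1:-1/1, -2:+1/0*
[0] end (terminal -1, O#3); searched 3 to 9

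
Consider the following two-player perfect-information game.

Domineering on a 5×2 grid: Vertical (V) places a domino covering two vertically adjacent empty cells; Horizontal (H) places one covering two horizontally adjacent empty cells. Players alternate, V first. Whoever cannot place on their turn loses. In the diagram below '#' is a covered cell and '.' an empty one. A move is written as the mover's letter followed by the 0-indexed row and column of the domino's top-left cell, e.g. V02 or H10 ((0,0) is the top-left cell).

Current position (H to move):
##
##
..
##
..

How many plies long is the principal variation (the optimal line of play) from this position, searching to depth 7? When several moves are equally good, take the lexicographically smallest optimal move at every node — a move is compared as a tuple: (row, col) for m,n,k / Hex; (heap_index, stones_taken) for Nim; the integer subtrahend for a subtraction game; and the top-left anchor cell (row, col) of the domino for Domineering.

PV length from [##/##/../##/..]: 1 ply

p1 H@[##/##/../##/..]: H20[##/##/##/##/..]+1* H40[##/##/../##/##]+1
p2 V@[##/##/##/##/..] terminal -1; root [##/##/../##/..] d7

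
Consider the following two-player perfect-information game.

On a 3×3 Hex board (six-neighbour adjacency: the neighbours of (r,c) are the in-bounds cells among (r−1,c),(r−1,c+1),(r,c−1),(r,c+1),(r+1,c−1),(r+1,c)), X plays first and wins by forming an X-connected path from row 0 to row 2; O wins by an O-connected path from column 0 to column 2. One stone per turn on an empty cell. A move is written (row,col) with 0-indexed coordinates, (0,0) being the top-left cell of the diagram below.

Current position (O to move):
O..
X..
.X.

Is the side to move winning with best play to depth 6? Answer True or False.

[O../X../.X.] O move#1: (0,1):-1/OO./X../.X., (0,2):-1/O.O/X../.X., (1,1):+1/O../XO./.X.*, (1,2):-1/O../X.O/.X., (2,0):-1/O../X../OX., (2,2):-1/O../X../.XO
[O../XO./.X.] X move#2: (0,1):-1/OX./XO./.X.*, (0,2):-1/O.X/XO./.X., (1,2):-1/O../XOX/.X., (2,0):-1/O../XO./XX., (2,2):-1/O../XO./.XX
[OX./XO./.X.] O move#3: (0,2):-1/OXO/XO./.X., (1,2):-1/OX./XOO/.X., (2,0):+1/OX./XO./OX.*, (2,2):-1/OX./XO./.XO
[OX./XO./OX.] X move#4: (0,2):-1/OXX/XO./OX.*, (1,2):-1/OX./XOX/OX., (2,2):-1/OX./XO./OXX
[OXX/XO./OX.] O move#5: (1,2):+1/OXX/XOO/OX.*, (2,2):-1/OXX/XO./OXO
[OXX/XOO/OX.] end (terminal -1, X#6); searched O../X../.X. to 6

O winning at [O../X../.X.]: True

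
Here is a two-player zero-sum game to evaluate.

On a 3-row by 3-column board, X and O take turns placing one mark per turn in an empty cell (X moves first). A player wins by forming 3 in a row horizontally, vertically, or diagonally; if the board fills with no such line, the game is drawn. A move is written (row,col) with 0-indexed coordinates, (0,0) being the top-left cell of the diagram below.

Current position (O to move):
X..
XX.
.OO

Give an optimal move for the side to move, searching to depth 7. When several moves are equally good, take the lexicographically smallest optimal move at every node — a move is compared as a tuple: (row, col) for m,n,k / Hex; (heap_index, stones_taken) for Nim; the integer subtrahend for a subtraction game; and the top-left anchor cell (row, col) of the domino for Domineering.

p1 O@[X../XX./.OO]: (0,1)[XO./XX./.OO]-1 (0,2)[X.O/XX./.OO]-1 (1,2)[X../XXO/.OO]-1 (2,0)[X../XX./OOO]+1*
p2 X@[X../XX./OOO] terminal -1; root [X../XX./.OO] d7

O's best at [X../XX./.OO]: (2,0)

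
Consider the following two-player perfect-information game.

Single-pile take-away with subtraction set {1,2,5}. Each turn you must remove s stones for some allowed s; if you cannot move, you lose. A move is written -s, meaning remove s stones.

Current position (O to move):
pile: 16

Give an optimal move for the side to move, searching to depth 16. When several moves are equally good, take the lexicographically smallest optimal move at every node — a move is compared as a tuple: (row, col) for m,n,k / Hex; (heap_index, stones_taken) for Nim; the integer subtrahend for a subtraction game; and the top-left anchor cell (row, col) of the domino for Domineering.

O's best at [16]: -1

p1 O@[16]: -1[15]+1* -2[14]-1 -5[11]-1
p2 X@[15]: -1[14]-1* -2[13]-1 -5[10]-1
p3 O@[14]: -1[13]-1 -2[12]+1* -5[9]+1
p4 X@[12]: -1[11]-1* -2[10]-1 -5[7]-1
p5 O@[11]: -1[10]-1 -2[9]+1* -5[6]+1
p6 X@[9]: -1[8]-1* -2[7]-1 -5[4]-1
p7 O@[8]: -1[7]-1 -2[6]+1* -5[3]+1
p8 X@[6]: -1[5]-1* -2[4]-1 -5[1]-1
p9 O@[5]: -1[4]-1 -2[3]+1* -5[0]+1
p10 X@[3]: -1[2]-1* -2[1]-1
p11 O@[2]: -1[1]-1 -2[0]+1*
p12 X@[0] terminal -1; root [16] d16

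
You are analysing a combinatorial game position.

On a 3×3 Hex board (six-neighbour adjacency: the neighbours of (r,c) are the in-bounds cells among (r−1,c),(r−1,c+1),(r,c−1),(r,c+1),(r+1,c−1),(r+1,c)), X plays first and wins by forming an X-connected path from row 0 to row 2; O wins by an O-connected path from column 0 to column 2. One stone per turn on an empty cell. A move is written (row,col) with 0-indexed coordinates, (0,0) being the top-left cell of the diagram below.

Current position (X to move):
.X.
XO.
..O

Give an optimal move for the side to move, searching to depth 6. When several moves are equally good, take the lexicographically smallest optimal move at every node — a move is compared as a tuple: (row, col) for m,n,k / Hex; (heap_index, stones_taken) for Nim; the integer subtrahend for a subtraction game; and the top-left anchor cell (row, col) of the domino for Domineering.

X's best at [.X./XO./..O]: (2,0)

p1 X@[.X./XO./..O]: (0,0)[XX./XO./..O]-1 (0,2)[.XX/XO./..O]-1 (1,2)[.X./XOX/..O]-1 (2,0)[.X./XO./X.O]+1* (2,1)[.X./XO./.XO]-1
p2 O@[.X./XO./X.O] terminal -1; root [.X./XO./..O] d6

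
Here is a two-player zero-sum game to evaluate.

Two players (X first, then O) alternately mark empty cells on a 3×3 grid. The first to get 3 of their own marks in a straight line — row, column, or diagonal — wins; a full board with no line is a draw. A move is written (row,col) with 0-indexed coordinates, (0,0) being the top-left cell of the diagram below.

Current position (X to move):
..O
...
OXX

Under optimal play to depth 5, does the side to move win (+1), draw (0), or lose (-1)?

p1 X@[..O/.../OXX]: (0,0)[X.O/.../OXX]-1 (0,1)[.XO/.../OXX]-1 (1,0)[..O/X../OXX]-1 (1,1)[..O/.X./OXX]+1* (1,2)[..O/..X/OXX]-1
p2 O@[..O/.X./OXX]: (0,0)[O.O/.X./OXX]-1* (0,1)[.OO/.X./OXX]-1 (1,0)[..O/OX./OXX]-1 (1,2)[..O/.XO/OXX]-1
p3 X@[O.O/.X./OXX]: (0,1)[OXO/.X./OXX]+1* (1,0)[O.O/XX./OXX]-1 (1,2)[O.O/.XX/OXX]-1
p4 O@[OXO/.X./OXX] terminal -1; root [..O/.../OXX] d5

value(..O/.../OXX, X) = +1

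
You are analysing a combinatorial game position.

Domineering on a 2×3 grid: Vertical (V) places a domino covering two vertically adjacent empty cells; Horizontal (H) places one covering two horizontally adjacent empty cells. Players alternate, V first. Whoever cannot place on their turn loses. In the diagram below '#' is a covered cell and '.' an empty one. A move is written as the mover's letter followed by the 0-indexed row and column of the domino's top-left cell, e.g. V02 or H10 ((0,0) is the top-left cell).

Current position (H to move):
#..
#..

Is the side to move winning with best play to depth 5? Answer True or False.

H winning at [#../#..]: True

p1 H@[#../#..]: H01[###/#..]+1* H11[#../###]+1
p2 V@[###/#..] terminal -1; root [#../#..] d5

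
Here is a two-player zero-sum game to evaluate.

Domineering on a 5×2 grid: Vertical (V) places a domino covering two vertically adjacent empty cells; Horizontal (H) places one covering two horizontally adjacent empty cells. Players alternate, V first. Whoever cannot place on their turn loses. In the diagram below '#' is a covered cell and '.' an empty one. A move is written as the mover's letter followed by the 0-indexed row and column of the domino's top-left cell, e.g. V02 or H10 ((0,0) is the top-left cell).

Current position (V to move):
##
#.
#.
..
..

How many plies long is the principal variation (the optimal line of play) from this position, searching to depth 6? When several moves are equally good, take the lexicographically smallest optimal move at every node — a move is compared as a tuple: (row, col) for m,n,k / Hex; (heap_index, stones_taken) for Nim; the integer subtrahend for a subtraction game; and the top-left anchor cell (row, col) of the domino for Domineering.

PV length from [##/#./#./../..]: 1 ply

[##/#./#./../..] V move#1: V11:-1/##/##/##/../.., V21:-1/##/#./##/.#/.., V30:+1/##/#./#./#./#.*, V31:+1/##/#./#./.#/.#
[##/#./#./#./#.] end (terminal -1, H#2); searched ##/#./#./../.. to 6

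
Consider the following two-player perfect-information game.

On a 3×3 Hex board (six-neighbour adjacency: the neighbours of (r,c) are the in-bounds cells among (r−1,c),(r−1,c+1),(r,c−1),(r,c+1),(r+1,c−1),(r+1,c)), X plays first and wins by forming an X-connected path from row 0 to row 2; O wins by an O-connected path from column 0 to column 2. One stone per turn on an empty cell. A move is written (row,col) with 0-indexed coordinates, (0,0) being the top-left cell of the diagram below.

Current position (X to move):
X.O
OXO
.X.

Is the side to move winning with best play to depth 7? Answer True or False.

p1 X@[X.O/OXO/.X.]: (0,1)[XXO/OXO/.X.]+1* (2,0)[X.O/OXO/XX.]-1 (2,2)[X.O/OXO/.XX]-1
p2 O@[XXO/OXO/.X.] terminal -1; root [X.O/OXO/.X.] d7

X winning at [X.O/OXO/.X.]: True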